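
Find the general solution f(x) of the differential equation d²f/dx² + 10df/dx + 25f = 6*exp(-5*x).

f = C1*exp(-5*x) + 3*x**2*exp(-5*x) + C2*x*exp(-5*x)

Characteristic equation r² + 10r + 25 = 0 has discriminant (10)² - 4·(25) = 0, so r = -5 is a repeated root.
Hence f_h = (C1 + C2*x)*exp(-5*x).
Since exp(-5*x) solves the homogeneous equation (r = -5 is a root of multiplicity 2), multiply the trial by x^2. Try f_p = A*x^2*exp(-5*x). Substituting into the equation and dividing by exp(-5*x) gives A = 3, so f_p = 3*x^2*exp(-5*x).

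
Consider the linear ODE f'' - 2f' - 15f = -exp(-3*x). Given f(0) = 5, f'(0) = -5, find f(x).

f = 79*exp(5*x)/64 + 241*exp(-3*x)/64 + x*exp(-3*x)/8

Characteristic equation r² - 2r - 15 = 0 factors as (r + 3)(r - 5) = 0, so r = -3, 5.
Hence f_h = C1*exp(-3*x) + C2*exp(5*x).
Since exp(-3*x) solves the homogeneous equation (r = -3 is a root of multiplicity 1), multiply the trial by x. Try f_p = A*x*exp(-3*x). Substituting into the equation and dividing by exp(-3*x) gives A = 1/8, so f_p = x*exp(-3*x)/8.
General solution: f = C1*exp(-3*x) + C2*exp(5*x) + x*exp(-3*x)/8.
Apply the initial conditions: f(0) = C1 + C2 = 5 and f'(0) = 1/8 - 3*C1 + 5*C2 = -5. Solving gives C1 = 241/64, C2 = 79/64.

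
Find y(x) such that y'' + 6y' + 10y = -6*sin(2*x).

Characteristic equation r² + 6r + 10 = 0 has discriminant (6)² - 4·(10) = -4 < 0, so r = -3 ± i.
Hence y_h = C1*cos(x)*exp(-3*x) + C2*exp(-3*x)*sin(x).
Try y_p = A*cos(2*x) + B*sin(2*x). Substituting and equating the coefficients of cos(2x) and sin(2x) gives A = 2/5, B = -1/5, so y_p = -sin(2*x)/5 + 2*cos(2*x)/5.

y = -sin(2*x)/5 + 2*cos(2*x)/5 + C1*cos(x)*exp(-3*x) + C2*exp(-3*x)*sin(x)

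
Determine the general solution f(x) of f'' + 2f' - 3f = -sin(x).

f = sin(x)/5 + cos(x)/10 + C1*exp(x) + C2*exp(-3*x)

Characteristic equation r² + 2r - 3 = 0 factors as (r - 1)(r + 3) = 0, so r = 1, -3.
Hence f_h = C1*exp(x) + C2*exp(-3*x).
Try f_p = A*cos(x) + B*sin(x). Substituting and equating the coefficients of cos(x) and sin(x) gives A = 1/10, B = 1/5, so f_p = sin(x)/5 + cos(x)/10.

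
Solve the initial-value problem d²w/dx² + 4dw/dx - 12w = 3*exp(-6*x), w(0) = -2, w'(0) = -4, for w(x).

w = -125*exp(2*x)/64 - 3*exp(-6*x)/64 - 3*x*exp(-6*x)/8

Characteristic equation r² + 4r - 12 = 0 factors as (r - 2)(r + 6) = 0, so r = 2, -6.
Hence w_h = C1*exp(2*x) + C2*exp(-6*x).
Since exp(-6*x) solves the homogeneous equation (r = -6 is a root of multiplicity 1), multiply the trial by x. Try w_p = A*x*exp(-6*x). Substituting into the equation and dividing by exp(-6*x) gives A = -3/8, so w_p = -3*x*exp(-6*x)/8.
General solution: w = C1*exp(2*x) + C2*exp(-6*x) - 3*x*exp(-6*x)/8.
Apply the initial conditions: w(0) = C1 + C2 = -2 and w'(0) = -3/8 - 6*C2 + 2*C1 = -4. Solving gives C1 = -125/64, C2 = -3/64.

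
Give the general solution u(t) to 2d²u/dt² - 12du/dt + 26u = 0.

u = C1*cos(2*t)*exp(3*t) + C2*exp(3*t)*sin(2*t)

Divide through by 2: u'' - 6u' + 13u = 0.
Characteristic equation r² - 6r + 13 = 0 has discriminant (-6)² - 4·(13) = -16 < 0, so r = 3 ± 2i.
Hence u_h = C1*cos(2*t)*exp(3*t) + C2*exp(3*t)*sin(2*t).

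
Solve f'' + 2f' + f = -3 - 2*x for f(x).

f = 1 - 2*x + C1*exp(-x) + C2*x*exp(-x)

Characteristic equation r² + 2r + 1 = 0 has discriminant (2)² - 4·(1) = 0, so r = -1 is a repeated root.
Hence f_h = (C1 + C2*x)*exp(-x).
For the particular solution try f_p = A0 + A1*x. Substituting and matching coefficients of each power of x gives A0 = 1, A1 = -2, so f_p = 1 - 2*x.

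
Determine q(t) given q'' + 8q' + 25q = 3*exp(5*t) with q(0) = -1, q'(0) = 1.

Characteristic equation r² + 8r + 25 = 0 has discriminant (8)² - 4·(25) = -36 < 0, so r = -4 ± 3i.
Hence q_h = C1*cos(3*t)*exp(-4*t) + C2*exp(-4*t)*sin(3*t).
Try q_p = A*exp(5*t). Substituting into the equation and dividing by exp(5*t) gives A = 1/30, so q_p = exp(5*t)/30.
General solution: q = exp(5*t)/30 + C1*cos(3*t)*exp(-4*t) + C2*exp(-4*t)*sin(3*t).
Apply the initial conditions: q(0) = 1/30 + C1 = -1 and q'(0) = 1/6 - 4*C1 + 3*C2 = 1. Solving gives C1 = -31/30, C2 = -11/10.

q = exp(5*t)/30 - 31*cos(3*t)*exp(-4*t)/30 - 11*exp(-4*t)*sin(3*t)/10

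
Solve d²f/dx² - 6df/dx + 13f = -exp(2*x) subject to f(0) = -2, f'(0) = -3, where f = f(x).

Characteristic equation r² - 6r + 13 = 0 has discriminant (-6)² - 4·(13) = -16 < 0, so r = 3 ± 2i.
Hence f_h = C1*cos(2*x)*exp(3*x) + C2*exp(3*x)*sin(2*x).
Try f_p = A*exp(2*x). Substituting into the equation and dividing by exp(2*x) gives A = -1/5, so f_p = -exp(2*x)/5.
General solution: f = -exp(2*x)/5 + C1*cos(2*x)*exp(3*x) + C2*exp(3*x)*sin(2*x).
Apply the initial conditions: f(0) = -1/5 + C1 = -2 and f'(0) = -2/5 + 2*C2 + 3*C1 = -3. Solving gives C1 = -9/5, C2 = 7/5.

f = -exp(2*x)/5 - 9*cos(2*x)*exp(3*x)/5 + 7*exp(3*x)*sin(2*x)/5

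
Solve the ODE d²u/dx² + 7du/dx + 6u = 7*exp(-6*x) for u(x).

u = C1*exp(-6*x) + C2*exp(-x) - 7*x*exp(-6*x)/5

Characteristic equation r² + 7r + 6 = 0 factors as (r + 6)(r + 1) = 0, so r = -6, -1.
Hence u_h = C1*exp(-6*x) + C2*exp(-x).
Since exp(-6*x) solves the homogeneous equation (r = -6 is a root of multiplicity 1), multiply the trial by x. Try u_p = A*x*exp(-6*x). Substituting into the equation and dividing by exp(-6*x) gives A = -7/5, so u_p = -7*x*exp(-6*x)/5.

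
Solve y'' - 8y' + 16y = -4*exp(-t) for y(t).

y = -4*exp(-t)/25 + C1*exp(4*t) + C2*t*exp(4*t)

Characteristic equation r² - 8r + 16 = 0 has discriminant (-8)² - 4·(16) = 0, so r = 4 is a repeated root.
Hence y_h = (C1 + C2*t)*exp(4*t).
Try y_p = A*exp(-t). Substituting into the equation and dividing by exp(-t) gives A = -4/25, so y_p = -4*exp(-t)/25.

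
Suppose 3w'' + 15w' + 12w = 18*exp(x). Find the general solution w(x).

Divide through by 3: w'' + 5w' + 4w = 6*exp(x).
Characteristic equation r² + 5r + 4 = 0 factors as (r + 1)(r + 4) = 0, so r = -1, -4.
Hence w_h = C1*exp(-x) + C2*exp(-4*x).
Try w_p = A*exp(x). Substituting into the equation and dividing by exp(x) gives A = 3/5, so w_p = 3*exp(x)/5.

w = 3*exp(x)/5 + C1*exp(-x) + C2*exp(-4*x)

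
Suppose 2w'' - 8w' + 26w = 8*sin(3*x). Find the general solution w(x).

w = sin(3*x)/10 + 3*cos(3*x)/10 + C1*cos(3*x)*exp(2*x) + C2*exp(2*x)*sin(3*x)

Divide through by 2: w'' - 4w' + 13w = 4*sin(3*x).
Characteristic equation r² - 4r + 13 = 0 has discriminant (-4)² - 4·(13) = -36 < 0, so r = 2 ± 3i.
Hence w_h = C1*cos(3*x)*exp(2*x) + C2*exp(2*x)*sin(3*x).
Try w_p = A*cos(3*x) + B*sin(3*x). Substituting and equating the coefficients of cos(3x) and sin(3x) gives A = 3/10, B = 1/10, so w_p = sin(3*x)/10 + 3*cos(3*x)/10.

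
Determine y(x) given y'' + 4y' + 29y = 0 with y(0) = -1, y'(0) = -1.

Characteristic equation r² + 4r + 29 = 0 has discriminant (4)² - 4·(29) = -100 < 0, so r = -2 ± 5i.
Hence y_h = C1*cos(5*x)*exp(-2*x) + C2*exp(-2*x)*sin(5*x).
Apply the initial conditions: y(0) = C1 = -1 and y'(0) = -2*C1 + 5*C2 = -1. Solving gives C1 = -1, C2 = -3/5.

y = -cos(5*x)*exp(-2*x) - 3*exp(-2*x)*sin(5*x)/5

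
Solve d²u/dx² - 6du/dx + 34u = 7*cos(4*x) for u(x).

Characteristic equation r² - 6r + 34 = 0 has discriminant (-6)² - 4·(34) = -100 < 0, so r = 3 ± 5i.
Hence u_h = C1*cos(5*x)*exp(3*x) + C2*exp(3*x)*sin(5*x).
Try u_p = A*cos(4*x) + B*sin(4*x). Substituting and equating the coefficients of cos(4x) and sin(4x) gives A = 7/50, B = -14/75, so u_p = -14*sin(4*x)/75 + 7*cos(4*x)/50.

u = -14*sin(4*x)/75 + 7*cos(4*x)/50 + C1*cos(5*x)*exp(3*x) + C2*exp(3*x)*sin(5*x)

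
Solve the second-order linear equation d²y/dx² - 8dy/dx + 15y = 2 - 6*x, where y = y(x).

y = -2/25 - 2*x/5 + C1*exp(5*x) + C2*exp(3*x)

Characteristic equation r² - 8r + 15 = 0 factors as (r - 5)(r - 3) = 0, so r = 5, 3.
Hence y_h = C1*exp(5*x) + C2*exp(3*x).
For the particular solution try y_p = A0 + A1*x. Substituting and matching coefficients of each power of x gives A0 = -2/25, A1 = -2/5, so y_p = -2/25 - 2*x/5.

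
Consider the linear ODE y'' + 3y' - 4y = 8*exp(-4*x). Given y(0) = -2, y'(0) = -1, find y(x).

y = -37*exp(x)/25 - 13*exp(-4*x)/25 - 8*x*exp(-4*x)/5

Characteristic equation r² + 3r - 4 = 0 factors as (r - 1)(r + 4) = 0, so r = 1, -4.
Hence y_h = C1*exp(x) + C2*exp(-4*x).
Since exp(-4*x) solves the homogeneous equation (r = -4 is a root of multiplicity 1), multiply the trial by x. Try y_p = A*x*exp(-4*x). Substituting into the equation and dividing by exp(-4*x) gives A = -8/5, so y_p = -8*x*exp(-4*x)/5.
General solution: y = C1*exp(x) + C2*exp(-4*x) - 8*x*exp(-4*x)/5.
Apply the initial conditions: y(0) = C1 + C2 = -2 and y'(0) = -8/5 + C1 - 4*C2 = -1. Solving gives C1 = -37/25, C2 = -13/25.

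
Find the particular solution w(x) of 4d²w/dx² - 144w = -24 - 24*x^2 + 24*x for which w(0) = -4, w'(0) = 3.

Divide through by 4: w'' - 36w = -6 - 6*x^2 + 6*x.
Characteristic equation r² - 36 = 0 factors as (r - 6)(r + 6) = 0, so r = 6, -6.
Hence w_h = C1*exp(6*x) + C2*exp(-6*x).
For the particular solution try w_p = A0 + A1*x + A2*x^2. Substituting and matching coefficients of each power of x gives A0 = 19/108, A1 = -1/6, A2 = 1/6, so w_p = 19/108 - x/6 + x^2/6.
General solution: w = 19/108 - x/6 + x^2/6 + C1*exp(6*x) + C2*exp(-6*x).
Apply the initial conditions: w(0) = 19/108 + C1 + C2 = -4 and w'(0) = -1/6 - 6*C2 + 6*C1 = 3. Solving gives C1 = -197/108, C2 = -127/54.

w = 19/108 - 197*exp(6*x)/108 - 127*exp(-6*x)/54 - x/6 + x**2/6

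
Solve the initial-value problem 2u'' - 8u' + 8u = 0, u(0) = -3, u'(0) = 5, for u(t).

u = -3*exp(2*t) + 11*t*exp(2*t)

Divide through by 2: u'' - 4u' + 4u = 0.
Characteristic equation r² - 4r + 4 = 0 has discriminant (-4)² - 4·(4) = 0, so r = 2 is a repeated root.
Hence u_h = (C1 + C2*t)*exp(2*t).
Apply the initial conditions: u(0) = C1 = -3 and u'(0) = C2 + 2*C1 = 5. Solving gives C1 = -3, C2 = 11.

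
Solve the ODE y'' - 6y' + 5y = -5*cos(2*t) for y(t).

Characteristic equation r² - 6r + 5 = 0 factors as (r - 5)(r - 1) = 0, so r = 5, 1.
Hence y_h = C1*exp(5*t) + C2*exp(t).
Try y_p = A*cos(2*t) + B*sin(2*t). Substituting and equating the coefficients of cos(2t) and sin(2t) gives A = -1/29, B = 12/29, so y_p = -cos(2*t)/29 + 12*sin(2*t)/29.

y = -cos(2*t)/29 + 12*sin(2*t)/29 + C1*exp(5*t) + C2*exp(t)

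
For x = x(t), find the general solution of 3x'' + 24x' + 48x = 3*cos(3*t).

x = 7*cos(3*t)/625 + 24*sin(3*t)/625 + C1*exp(-4*t) + C2*t*exp(-4*t)

Divide through by 3: x'' + 8x' + 16x = cos(3*t).
Characteristic equation r² + 8r + 16 = 0 has discriminant (8)² - 4·(16) = 0, so r = -4 is a repeated root.
Hence x_h = (C1 + C2*t)*exp(-4*t).
Try x_p = A*cos(3*t) + B*sin(3*t). Substituting and equating the coefficients of cos(3t) and sin(3t) gives A = 7/625, B = 24/625, so x_p = 7*cos(3*t)/625 + 24*sin(3*t)/625.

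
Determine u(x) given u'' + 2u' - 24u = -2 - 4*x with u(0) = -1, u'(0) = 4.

Characteristic equation r² + 2r - 24 = 0 factors as (r + 6)(r - 4) = 0, so r = -6, 4.
Hence u_h = C1*exp(-6*x) + C2*exp(4*x).
For the particular solution try u_p = A0 + A1*x. Substituting and matching coefficients of each power of x gives A0 = 7/72, A1 = 1/6, so u_p = 7/72 + x/6.
General solution: u = 7/72 + x/6 + C1*exp(-6*x) + C2*exp(4*x).
Apply the initial conditions: u(0) = 7/72 + C1 + C2 = -1 and u'(0) = 1/6 - 6*C1 + 4*C2 = 4. Solving gives C1 = -37/45, C2 = -11/40.

u = 7/72 - 37*exp(-6*x)/45 - 11*exp(4*x)/40 + x/6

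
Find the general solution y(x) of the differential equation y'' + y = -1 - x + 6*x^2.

Characteristic equation r² + 1 = 0 has discriminant (0)² - 4·(1) = -4 < 0, so r = ± i.
Hence y_h = C1*cos(x) + C2*sin(x).
For the particular solution try y_p = A0 + A1*x + A2*x^2. Substituting and matching coefficients of each power of x gives A0 = -13, A1 = -1, A2 = 6, so y_p = -13 - x + 6*x^2.

y = -13 - x + 6*x**2 + C1*cos(x) + C2*sin(x)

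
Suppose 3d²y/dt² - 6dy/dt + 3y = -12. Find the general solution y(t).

Divide through by 3: y'' - 2y' + y = -4.
Characteristic equation r² - 2r + 1 = 0 has discriminant (-2)² - 4·(1) = 0, so r = 1 is a repeated root.
Hence y_h = (C1 + C2*t)*exp(t).
For the particular solution try y_p = A0. Substituting and matching coefficients of each power of t gives A0 = -4, so y_p = -4.

y = -4 + C1*exp(t) + C2*t*exp(t)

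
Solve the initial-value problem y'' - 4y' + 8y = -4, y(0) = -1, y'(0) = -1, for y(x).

Characteristic equation r² - 4r + 8 = 0 has discriminant (-4)² - 4·(8) = -16 < 0, so r = 2 ± 2i.
Hence y_h = C1*cos(2*x)*exp(2*x) + C2*exp(2*x)*sin(2*x).
For the particular solution try y_p = A0. Substituting and matching coefficients of each power of x gives A0 = -1/2, so y_p = -1/2.
General solution: y = -1/2 + C1*cos(2*x)*exp(2*x) + C2*exp(2*x)*sin(2*x).
Apply the initial conditions: y(0) = -1/2 + C1 = -1 and y'(0) = 2*C1 + 2*C2 = -1. Solving gives C1 = -1/2, C2 = 0.

y = -1/2 - cos(2*x)*exp(2*x)/2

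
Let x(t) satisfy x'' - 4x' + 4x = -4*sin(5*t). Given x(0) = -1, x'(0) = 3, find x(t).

Characteristic equation r² - 4r + 4 = 0 has discriminant (-4)² - 4·(4) = 0, so r = 2 is a repeated root.
Hence x_h = (C1 + C2*t)*exp(2*t).
Try x_p = A*cos(5*t) + B*sin(5*t). Substituting and equating the coefficients of cos(5t) and sin(5t) gives A = -80/841, B = 84/841, so x_p = -80*cos(5*t)/841 + 84*sin(5*t)/841.
General solution: x = -80*cos(5*t)/841 + 84*sin(5*t)/841 + C1*exp(2*t) + C2*t*exp(2*t).
Apply the initial conditions: x(0) = -80/841 + C1 = -1 and x'(0) = 420/841 + C2 + 2*C1 = 3. Solving gives C1 = -761/841, C2 = 125/29.

x = -761*exp(2*t)/841 - 80*cos(5*t)/841 + 84*sin(5*t)/841 + 125*t*exp(2*t)/29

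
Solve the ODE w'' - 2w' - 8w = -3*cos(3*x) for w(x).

Characteristic equation r² - 2r - 8 = 0 factors as (r + 2)(r - 4) = 0, so r = -2, 4.
Hence w_h = C1*exp(-2*x) + C2*exp(4*x).
Try w_p = A*cos(3*x) + B*sin(3*x). Substituting and equating the coefficients of cos(3x) and sin(3x) gives A = 51/325, B = 18/325, so w_p = 18*sin(3*x)/325 + 51*cos(3*x)/325.

w = 18*sin(3*x)/325 + 51*cos(3*x)/325 + C1*exp(-2*x) + C2*exp(4*x)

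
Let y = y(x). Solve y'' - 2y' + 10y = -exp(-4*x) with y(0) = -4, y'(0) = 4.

y = -exp(-4*x)/34 - 135*cos(3*x)*exp(x)/34 + 89*exp(x)*sin(3*x)/34

Characteristic equation r² - 2r + 10 = 0 has discriminant (-2)² - 4·(10) = -36 < 0, so r = 1 ± 3i.
Hence y_h = C1*cos(3*x)*exp(x) + C2*exp(x)*sin(3*x).
Try y_p = A*exp(-4*x). Substituting into the equation and dividing by exp(-4*x) gives A = -1/34, so y_p = -exp(-4*x)/34.
General solution: y = -exp(-4*x)/34 + C1*cos(3*x)*exp(x) + C2*exp(x)*sin(3*x).
Apply the initial conditions: y(0) = -1/34 + C1 = -4 and y'(0) = 2/17 + C1 + 3*C2 = 4. Solving gives C1 = -135/34, C2 = 89/34.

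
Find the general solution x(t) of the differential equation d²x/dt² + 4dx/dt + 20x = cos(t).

x = 4*sin(t)/377 + 19*cos(t)/377 + C1*cos(4*t)*exp(-2*t) + C2*exp(-2*t)*sin(4*t)

Characteristic equation r² + 4r + 20 = 0 has discriminant (4)² - 4·(20) = -64 < 0, so r = -2 ± 4i.
Hence x_h = C1*cos(4*t)*exp(-2*t) + C2*exp(-2*t)*sin(4*t).
Try x_p = A*cos(t) + B*sin(t). Substituting and equating the coefficients of cos(t) and sin(t) gives A = 19/377, B = 4/377, so x_p = 4*sin(t)/377 + 19*cos(t)/377.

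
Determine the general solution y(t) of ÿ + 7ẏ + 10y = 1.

y = 1/10 + C1*exp(-2*t) + C2*exp(-5*t)

Characteristic equation r² + 7r + 10 = 0 factors as (r + 2)(r + 5) = 0, so r = -2, -5.
Hence y_h = C1*exp(-2*t) + C2*exp(-5*t).
For the particular solution try y_p = A0. Substituting and matching coefficients of each power of t gives A0 = 1/10, so y_p = 1/10.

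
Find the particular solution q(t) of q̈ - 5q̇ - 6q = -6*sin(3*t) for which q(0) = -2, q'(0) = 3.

Characteristic equation r² - 5r - 6 = 0 factors as (r - 6)(r + 1) = 0, so r = 6, -1.
Hence q_h = C1*exp(6*t) + C2*exp(-t).
Try q_p = A*cos(3*t) + B*sin(3*t). Substituting and equating the coefficients of cos(3t) and sin(3t) gives A = -1/5, B = 1/5, so q_p = -cos(3*t)/5 + sin(3*t)/5.
General solution: q = -cos(3*t)/5 + sin(3*t)/5 + C1*exp(6*t) + C2*exp(-t).
Apply the initial conditions: q(0) = -1/5 + C1 + C2 = -2 and q'(0) = 3/5 - C2 + 6*C1 = 3. Solving gives C1 = 3/35, C2 = -66/35.

q = -66*exp(-t)/35 - cos(3*t)/5 + sin(3*t)/5 + 3*exp(6*t)/35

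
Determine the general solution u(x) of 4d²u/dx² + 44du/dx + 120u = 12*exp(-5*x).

u = C1*exp(-5*x) + C2*exp(-6*x) + 3*x*exp(-5*x)

Divide through by 4: u'' + 11u' + 30u = 3*exp(-5*x).
Characteristic equation r² + 11r + 30 = 0 factors as (r + 5)(r + 6) = 0, so r = -5, -6.
Hence u_h = C1*exp(-5*x) + C2*exp(-6*x).
Since exp(-5*x) solves the homogeneous equation (r = -5 is a root of multiplicity 1), multiply the trial by x. Try u_p = A*x*exp(-5*x). Substituting into the equation and dividing by exp(-5*x) gives A = 3, so u_p = 3*x*exp(-5*x).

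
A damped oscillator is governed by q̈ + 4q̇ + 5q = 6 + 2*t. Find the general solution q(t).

q = 22/25 + 2*t/5 + C1*cos(t)*exp(-2*t) + C2*exp(-2*t)*sin(t)

Characteristic equation r² + 4r + 5 = 0 has discriminant (4)² - 4·(5) = -4 < 0, so r = -2 ± i.
Hence q_h = C1*cos(t)*exp(-2*t) + C2*exp(-2*t)*sin(t).
For the particular solution try q_p = A0 + A1*t. Substituting and matching coefficients of each power of t gives A0 = 22/25, A1 = 2/5, so q_p = 22/25 + 2*t/5.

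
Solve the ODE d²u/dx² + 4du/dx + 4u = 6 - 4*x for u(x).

Characteristic equation r² + 4r + 4 = 0 has discriminant (4)² - 4·(4) = 0, so r = -2 is a repeated root.
Hence u_h = (C1 + C2*x)*exp(-2*x).
For the particular solution try u_p = A0 + A1*x. Substituting and matching coefficients of each power of x gives A0 = 5/2, A1 = -1, so u_p = 5/2 - x.

u = 5/2 - x + C1*exp(-2*x) + C2*x*exp(-2*x)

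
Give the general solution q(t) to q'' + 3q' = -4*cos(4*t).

q = C2 - 3*sin(4*t)/25 + 4*cos(4*t)/25 + C1*exp(-3*t)

Characteristic equation r² + 3r = 0 factors as (r + 3)r = 0, so r = -3, 0.
Hence q_h = C1*exp(-3*t) + C2.
Try q_p = A*cos(4*t) + B*sin(4*t). Substituting and equating the coefficients of cos(4t) and sin(4t) gives A = 4/25, B = -3/25, so q_p = -3*sin(4*t)/25 + 4*cos(4*t)/25.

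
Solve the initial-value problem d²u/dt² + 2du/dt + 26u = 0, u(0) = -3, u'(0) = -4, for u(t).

Characteristic equation r² + 2r + 26 = 0 has discriminant (2)² - 4·(26) = -100 < 0, so r = -1 ± 5i.
Hence u_h = C1*cos(5*t)*exp(-t) + C2*exp(-t)*sin(5*t).
Apply the initial conditions: u(0) = C1 = -3 and u'(0) = -C1 + 5*C2 = -4. Solving gives C1 = -3, C2 = -7/5.

u = -3*cos(5*t)*exp(-t) - 7*exp(-t)*sin(5*t)/5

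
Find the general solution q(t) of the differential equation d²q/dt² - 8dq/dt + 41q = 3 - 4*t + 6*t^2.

q = 4007/68921 - 68*t/1681 + 6*t**2/41 + C1*cos(5*t)*exp(4*t) + C2*exp(4*t)*sin(5*t)

Characteristic equation r² - 8r + 41 = 0 has discriminant (-8)² - 4·(41) = -100 < 0, so r = 4 ± 5i.
Hence q_h = C1*cos(5*t)*exp(4*t) + C2*exp(4*t)*sin(5*t).
For the particular solution try q_p = A0 + A1*t + A2*t^2. Substituting and matching coefficients of each power of t gives A0 = 4007/68921, A1 = -68/1681, A2 = 6/41, so q_p = 4007/68921 - 68*t/1681 + 6*t^2/41.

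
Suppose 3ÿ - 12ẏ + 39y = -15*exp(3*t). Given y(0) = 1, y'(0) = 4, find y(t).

y = -exp(3*t)/2 + 3*cos(3*t)*exp(2*t)/2 + 5*exp(2*t)*sin(3*t)/6

Divide through by 3: y'' - 4y' + 13y = -5*exp(3*t).
Characteristic equation r² - 4r + 13 = 0 has discriminant (-4)² - 4·(13) = -36 < 0, so r = 2 ± 3i.
Hence y_h = C1*cos(3*t)*exp(2*t) + C2*exp(2*t)*sin(3*t).
Try y_p = A*exp(3*t). Substituting into the equation and dividing by exp(3*t) gives A = -1/2, so y_p = -exp(3*t)/2.
General solution: y = -exp(3*t)/2 + C1*cos(3*t)*exp(2*t) + C2*exp(2*t)*sin(3*t).
Apply the initial conditions: y(0) = -1/2 + C1 = 1 and y'(0) = -3/2 + 2*C1 + 3*C2 = 4. Solving gives C1 = 3/2, C2 = 5/6.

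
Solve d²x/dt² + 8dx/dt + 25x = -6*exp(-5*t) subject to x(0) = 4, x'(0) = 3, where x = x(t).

x = -3*exp(-5*t)/5 + 23*cos(3*t)*exp(-4*t)/5 + 92*exp(-4*t)*sin(3*t)/15

Characteristic equation r² + 8r + 25 = 0 has discriminant (8)² - 4·(25) = -36 < 0, so r = -4 ± 3i.
Hence x_h = C1*cos(3*t)*exp(-4*t) + C2*exp(-4*t)*sin(3*t).
Try x_p = A*exp(-5*t). Substituting into the equation and dividing by exp(-5*t) gives A = -3/5, so x_p = -3*exp(-5*t)/5.
General solution: x = -3*exp(-5*t)/5 + C1*cos(3*t)*exp(-4*t) + C2*exp(-4*t)*sin(3*t).
Apply the initial conditions: x(0) = -3/5 + C1 = 4 and x'(0) = 3 - 4*C1 + 3*C2 = 3. Solving gives C1 = 23/5, C2 = 92/15.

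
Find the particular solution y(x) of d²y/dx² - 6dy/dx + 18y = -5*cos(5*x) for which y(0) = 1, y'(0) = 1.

y = 35*cos(5*x)/949 + 150*sin(5*x)/949 - 2543*exp(3*x)*sin(3*x)/2847 + 914*cos(3*x)*exp(3*x)/949

Characteristic equation r² - 6r + 18 = 0 has discriminant (-6)² - 4·(18) = -36 < 0, so r = 3 ± 3i.
Hence y_h = C1*cos(3*x)*exp(3*x) + C2*exp(3*x)*sin(3*x).
Try y_p = A*cos(5*x) + B*sin(5*x). Substituting and equating the coefficients of cos(5x) and sin(5x) gives A = 35/949, B = 150/949, so y_p = 35*cos(5*x)/949 + 150*sin(5*x)/949.
General solution: y = 35*cos(5*x)/949 + 150*sin(5*x)/949 + C1*cos(3*x)*exp(3*x) + C2*exp(3*x)*sin(3*x).
Apply the initial conditions: y(0) = 35/949 + C1 = 1 and y'(0) = 750/949 + 3*C1 + 3*C2 = 1. Solving gives C1 = 914/949, C2 = -2543/2847.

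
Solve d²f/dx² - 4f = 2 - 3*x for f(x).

f = -1/2 + 3*x/4 + C1*exp(-2*x) + C2*exp(2*x)

Characteristic equation r² - 4 = 0 factors as (r + 2)(r - 2) = 0, so r = -2, 2.
Hence f_h = C1*exp(-2*x) + C2*exp(2*x).
For the particular solution try f_p = A0 + A1*x. Substituting and matching coefficients of each power of x gives A0 = -1/2, A1 = 3/4, so f_p = -1/2 + 3*x/4.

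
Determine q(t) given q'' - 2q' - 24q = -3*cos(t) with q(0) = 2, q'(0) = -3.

Characteristic equation r² - 2r - 24 = 0 factors as (r - 6)(r + 4) = 0, so r = 6, -4.
Hence q_h = C1*exp(6*t) + C2*exp(-4*t).
Try q_p = A*cos(t) + B*sin(t). Substituting and equating the coefficients of cos(t) and sin(t) gives A = 75/629, B = 6/629, so q_p = 6*sin(t)/629 + 75*cos(t)/629.
General solution: q = 6*sin(t)/629 + 75*cos(t)/629 + C1*exp(6*t) + C2*exp(-4*t).
Apply the initial conditions: q(0) = 75/629 + C1 + C2 = 2 and q'(0) = 6/629 - 4*C2 + 6*C1 = -3. Solving gives C1 = 167/370, C2 = 243/170.

q = 6*sin(t)/629 + 75*cos(t)/629 + 167*exp(6*t)/370 + 243*exp(-4*t)/170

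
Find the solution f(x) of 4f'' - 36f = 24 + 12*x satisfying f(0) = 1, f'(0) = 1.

Divide through by 4: f'' - 9f = 6 + 3*x.
Characteristic equation r² - 9 = 0 factors as (r + 3)(r - 3) = 0, so r = -3, 3.
Hence f_h = C1*exp(-3*x) + C2*exp(3*x).
For the particular solution try f_p = A0 + A1*x. Substituting and matching coefficients of each power of x gives A0 = -2/3, A1 = -1/3, so f_p = -2/3 - x/3.
General solution: f = -2/3 - x/3 + C1*exp(-3*x) + C2*exp(3*x).
Apply the initial conditions: f(0) = -2/3 + C1 + C2 = 1 and f'(0) = -1/3 - 3*C1 + 3*C2 = 1. Solving gives C1 = 11/18, C2 = 19/18.

f = -2/3 - x/3 + 11*exp(-3*x)/18 + 19*exp(3*x)/18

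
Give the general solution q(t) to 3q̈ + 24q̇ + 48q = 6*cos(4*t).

q = sin(4*t)/16 + C1*exp(-4*t) + C2*t*exp(-4*t)

Divide through by 3: q'' + 8q' + 16q = 2*cos(4*t).
Characteristic equation r² + 8r + 16 = 0 has discriminant (8)² - 4·(16) = 0, so r = -4 is a repeated root.
Hence q_h = (C1 + C2*t)*exp(-4*t).
Try q_p = A*cos(4*t) + B*sin(4*t). Substituting and equating the coefficients of cos(4t) and sin(4t) gives A = 0, B = 1/16, so q_p = sin(4*t)/16.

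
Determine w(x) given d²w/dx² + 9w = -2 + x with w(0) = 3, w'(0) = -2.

Characteristic equation r² + 9 = 0 has discriminant (0)² - 4·(9) = -36 < 0, so r = ± 3i.
Hence w_h = C1*cos(3*x) + C2*sin(3*x).
For the particular solution try w_p = A0 + A1*x. Substituting and matching coefficients of each power of x gives A0 = -2/9, A1 = 1/9, so w_p = -2/9 + x/9.
General solution: w = -2/9 + x/9 + C1*cos(3*x) + C2*sin(3*x).
Apply the initial conditions: w(0) = -2/9 + C1 = 3 and w'(0) = 1/9 + 3*C2 = -2. Solving gives C1 = 29/9, C2 = -19/27.

w = -2/9 - 19*sin(3*x)/27 + x/9 + 29*cos(3*x)/9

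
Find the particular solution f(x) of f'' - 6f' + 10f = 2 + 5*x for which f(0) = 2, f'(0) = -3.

Characteristic equation r² - 6r + 10 = 0 has discriminant (-6)² - 4·(10) = -4 < 0, so r = 3 ± i.
Hence f_h = C1*cos(x)*exp(3*x) + C2*exp(3*x)*sin(x).
For the particular solution try f_p = A0 + A1*x. Substituting and matching coefficients of each power of x gives A0 = 1/2, A1 = 1/2, so f_p = 1/2 + x/2.
General solution: f = 1/2 + x/2 + C1*cos(x)*exp(3*x) + C2*exp(3*x)*sin(x).
Apply the initial conditions: f(0) = 1/2 + C1 = 2 and f'(0) = 1/2 + C2 + 3*C1 = -3. Solving gives C1 = 3/2, C2 = -8.

f = 1/2 + x/2 - 8*exp(3*x)*sin(x) + 3*cos(x)*exp(3*x)/2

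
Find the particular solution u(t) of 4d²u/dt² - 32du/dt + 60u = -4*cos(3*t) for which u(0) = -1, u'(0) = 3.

Divide through by 4: u'' - 8u' + 15u = -cos(3*t).
Characteristic equation r² - 8r + 15 = 0 factors as (r - 5)(r - 3) = 0, so r = 5, 3.
Hence u_h = C1*exp(5*t) + C2*exp(3*t).
Try u_p = A*cos(3*t) + B*sin(3*t). Substituting and equating the coefficients of cos(3t) and sin(3t) gives A = -1/102, B = 2/51, so u_p = -cos(3*t)/102 + 2*sin(3*t)/51.
General solution: u = -cos(3*t)/102 + 2*sin(3*t)/51 + C1*exp(5*t) + C2*exp(3*t).
Apply the initial conditions: u(0) = -1/102 + C1 + C2 = -1 and u'(0) = 2/17 + 3*C2 + 5*C1 = 3. Solving gives C1 = 199/68, C2 = -47/12.

u = -47*exp(3*t)/12 - cos(3*t)/102 + 2*sin(3*t)/51 + 199*exp(5*t)/68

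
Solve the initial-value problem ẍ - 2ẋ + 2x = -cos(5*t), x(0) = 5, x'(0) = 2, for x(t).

x = 10*sin(5*t)/629 + 23*cos(5*t)/629 - 1914*exp(t)*sin(t)/629 + 3122*cos(t)*exp(t)/629

Characteristic equation r² - 2r + 2 = 0 has discriminant (-2)² - 4·(2) = -4 < 0, so r = 1 ± i.
Hence x_h = C1*cos(t)*exp(t) + C2*exp(t)*sin(t).
Try x_p = A*cos(5*t) + B*sin(5*t). Substituting and equating the coefficients of cos(5t) and sin(5t) gives A = 23/629, B = 10/629, so x_p = 10*sin(5*t)/629 + 23*cos(5*t)/629.
General solution: x = 10*sin(5*t)/629 + 23*cos(5*t)/629 + C1*cos(t)*exp(t) + C2*exp(t)*sin(t).
Apply the initial conditions: x(0) = 23/629 + C1 = 5 and x'(0) = 50/629 + C1 + C2 = 2. Solving gives C1 = 3122/629, C2 = -1914/629.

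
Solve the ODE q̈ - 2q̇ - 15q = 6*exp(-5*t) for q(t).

q = 3*exp(-5*t)/10 + C1*exp(-3*t) + C2*exp(5*t)

Characteristic equation r² - 2r - 15 = 0 factors as (r + 3)(r - 5) = 0, so r = -3, 5.
Hence q_h = C1*exp(-3*t) + C2*exp(5*t).
Try q_p = A*exp(-5*t). Substituting into the equation and dividing by exp(-5*t) gives A = 3/10, so q_p = 3*exp(-5*t)/10.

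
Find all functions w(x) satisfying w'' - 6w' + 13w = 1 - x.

w = 7/169 - x/13 + C1*cos(2*x)*exp(3*x) + C2*exp(3*x)*sin(2*x)

Characteristic equation r² - 6r + 13 = 0 has discriminant (-6)² - 4·(13) = -16 < 0, so r = 3 ± 2i.
Hence w_h = C1*cos(2*x)*exp(3*x) + C2*exp(3*x)*sin(2*x).
For the particular solution try w_p = A0 + A1*x. Substituting and matching coefficients of each power of x gives A0 = 7/169, A1 = -1/13, so w_p = 7/169 - x/13.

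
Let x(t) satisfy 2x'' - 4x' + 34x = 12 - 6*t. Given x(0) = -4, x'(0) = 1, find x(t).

x = 96/289 - 3*t/17 - 1252*cos(4*t)*exp(t)/289 + 398*exp(t)*sin(4*t)/289

Divide through by 2: x'' - 2x' + 17x = 6 - 3*t.
Characteristic equation r² - 2r + 17 = 0 has discriminant (-2)² - 4·(17) = -64 < 0, so r = 1 ± 4i.
Hence x_h = C1*cos(4*t)*exp(t) + C2*exp(t)*sin(4*t).
For the particular solution try x_p = A0 + A1*t. Substituting and matching coefficients of each power of t gives A0 = 96/289, A1 = -3/17, so x_p = 96/289 - 3*t/17.
General solution: x = 96/289 - 3*t/17 + C1*cos(4*t)*exp(t) + C2*exp(t)*sin(4*t).
Apply the initial conditions: x(0) = 96/289 + C1 = -4 and x'(0) = -3/17 + C1 + 4*C2 = 1. Solving gives C1 = -1252/289, C2 = 398/289.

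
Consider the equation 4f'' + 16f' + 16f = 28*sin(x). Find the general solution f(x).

Divide through by 4: f'' + 4f' + 4f = 7*sin(x).
Characteristic equation r² + 4r + 4 = 0 has discriminant (4)² - 4·(4) = 0, so r = -2 is a repeated root.
Hence f_h = (C1 + C2*x)*exp(-2*x).
Try f_p = A*cos(x) + B*sin(x). Substituting and equating the coefficients of cos(x) and sin(x) gives A = -28/25, B = 21/25, so f_p = -28*cos(x)/25 + 21*sin(x)/25.

f = -28*cos(x)/25 + 21*sin(x)/25 + C1*exp(-2*x) + C2*x*exp(-2*x)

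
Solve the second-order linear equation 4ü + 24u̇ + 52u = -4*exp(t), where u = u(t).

Divide through by 4: u'' + 6u' + 13u = -exp(t).
Characteristic equation r² + 6r + 13 = 0 has discriminant (6)² - 4·(13) = -16 < 0, so r = -3 ± 2i.
Hence u_h = C1*cos(2*t)*exp(-3*t) + C2*exp(-3*t)*sin(2*t).
Try u_p = A*exp(t). Substituting into the equation and dividing by exp(t) gives A = -1/20, so u_p = -exp(t)/20.

u = -exp(t)/20 + C1*cos(2*t)*exp(-3*t) + C2*exp(-3*t)*sin(2*t)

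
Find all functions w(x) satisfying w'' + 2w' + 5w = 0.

Characteristic equation r² + 2r + 5 = 0 has discriminant (2)² - 4·(5) = -16 < 0, so r = -1 ± 2i.
Hence w_h = C1*cos(2*x)*exp(-x) + C2*exp(-x)*sin(2*x).

w = C1*cos(2*x)*exp(-x) + C2*exp(-x)*sin(2*x)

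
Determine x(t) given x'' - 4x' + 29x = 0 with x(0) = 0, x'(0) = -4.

x = -4*exp(2*t)*sin(5*t)/5

Characteristic equation r² - 4r + 29 = 0 has discriminant (-4)² - 4·(29) = -100 < 0, so r = 2 ± 5i.
Hence x_h = C1*cos(5*t)*exp(2*t) + C2*exp(2*t)*sin(5*t).
Apply the initial conditions: x(0) = C1 = 0 and x'(0) = 2*C1 + 5*C2 = -4. Solving gives C1 = 0, C2 = -4/5.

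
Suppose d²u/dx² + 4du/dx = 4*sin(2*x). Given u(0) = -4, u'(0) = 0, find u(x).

Characteristic equation r² + 4r = 0 factors as (r + 4)r = 0, so r = -4, 0.
Hence u_h = C1*exp(-4*x) + C2.
Try u_p = A*cos(2*x) + B*sin(2*x). Substituting and equating the coefficients of cos(2x) and sin(2x) gives A = -2/5, B = -1/5, so u_p = -2*cos(2*x)/5 - sin(2*x)/5.
General solution: u = C2 - 2*cos(2*x)/5 - sin(2*x)/5 + C1*exp(-4*x).
Apply the initial conditions: u(0) = -2/5 + C1 + C2 = -4 and u'(0) = -2/5 - 4*C1 = 0. Solving gives C1 = -1/10, C2 = -7/2.

u = -7/2 - 2*cos(2*x)/5 - sin(2*x)/5 - exp(-4*x)/10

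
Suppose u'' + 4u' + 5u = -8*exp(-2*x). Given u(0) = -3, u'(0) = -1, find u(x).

u = -8*exp(-2*x) - 7*exp(-2*x)*sin(x) + 5*cos(x)*exp(-2*x)

Characteristic equation r² + 4r + 5 = 0 has discriminant (4)² - 4·(5) = -4 < 0, so r = -2 ± i.
Hence u_h = C1*cos(x)*exp(-2*x) + C2*exp(-2*x)*sin(x).
Try u_p = A*exp(-2*x). Substituting into the equation and dividing by exp(-2*x) gives A = -8, so u_p = -8*exp(-2*x).
General solution: u = -8*exp(-2*x) + C1*cos(x)*exp(-2*x) + C2*exp(-2*x)*sin(x).
Apply the initial conditions: u(0) = -8 + C1 = -3 and u'(0) = 16 + C2 - 2*C1 = -1. Solving gives C1 = 5, C2 = -7.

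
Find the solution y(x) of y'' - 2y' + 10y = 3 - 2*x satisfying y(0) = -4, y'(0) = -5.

Characteristic equation r² - 2r + 10 = 0 has discriminant (-2)² - 4·(10) = -36 < 0, so r = 1 ± 3i.
Hence y_h = C1*cos(3*x)*exp(x) + C2*exp(x)*sin(3*x).
For the particular solution try y_p = A0 + A1*x. Substituting and matching coefficients of each power of x gives A0 = 13/50, A1 = -1/5, so y_p = 13/50 - x/5.
General solution: y = 13/50 - x/5 + C1*cos(3*x)*exp(x) + C2*exp(x)*sin(3*x).
Apply the initial conditions: y(0) = 13/50 + C1 = -4 and y'(0) = -1/5 + C1 + 3*C2 = -5. Solving gives C1 = -213/50, C2 = -9/50.

y = 13/50 - x/5 - 213*cos(3*x)*exp(x)/50 - 9*exp(x)*sin(3*x)/50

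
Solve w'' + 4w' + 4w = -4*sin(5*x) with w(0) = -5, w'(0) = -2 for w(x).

w = -4285*exp(-2*x)/841 + 80*cos(5*x)/841 + 84*sin(5*x)/841 - 368*x*exp(-2*x)/29

Characteristic equation r² + 4r + 4 = 0 has discriminant (4)² - 4·(4) = 0, so r = -2 is a repeated root.
Hence w_h = (C1 + C2*x)*exp(-2*x).
Try w_p = A*cos(5*x) + B*sin(5*x). Substituting and equating the coefficients of cos(5x) and sin(5x) gives A = 80/841, B = 84/841, so w_p = 80*cos(5*x)/841 + 84*sin(5*x)/841.
General solution: w = 80*cos(5*x)/841 + 84*sin(5*x)/841 + C1*exp(-2*x) + C2*x*exp(-2*x).
Apply the initial conditions: w(0) = 80/841 + C1 = -5 and w'(0) = 420/841 + C2 - 2*C1 = -2. Solving gives C1 = -4285/841, C2 = -368/29.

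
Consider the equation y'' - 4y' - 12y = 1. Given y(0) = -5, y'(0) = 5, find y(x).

Characteristic equation r² - 4r - 12 = 0 factors as (r - 6)(r + 2) = 0, so r = 6, -2.
Hence y_h = C1*exp(6*x) + C2*exp(-2*x).
For the particular solution try y_p = A0. Substituting and matching coefficients of each power of x gives A0 = -1/12, so y_p = -1/12.
General solution: y = -1/12 + C1*exp(6*x) + C2*exp(-2*x).
Apply the initial conditions: y(0) = -1/12 + C1 + C2 = -5 and y'(0) = -2*C2 + 6*C1 = 5. Solving gives C1 = -29/48, C2 = -69/16.

y = -1/12 - 69*exp(-2*x)/16 - 29*exp(6*x)/48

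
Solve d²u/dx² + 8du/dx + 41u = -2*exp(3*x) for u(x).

u = -exp(3*x)/37 + C1*cos(5*x)*exp(-4*x) + C2*exp(-4*x)*sin(5*x)

Characteristic equation r² + 8r + 41 = 0 has discriminant (8)² - 4·(41) = -100 < 0, so r = -4 ± 5i.
Hence u_h = C1*cos(5*x)*exp(-4*x) + C2*exp(-4*x)*sin(5*x).
Try u_p = A*exp(3*x). Substituting into the equation and dividing by exp(3*x) gives A = -1/37, so u_p = -exp(3*x)/37.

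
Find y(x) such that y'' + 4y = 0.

y = C1*cos(2*x) + C2*sin(2*x)

Characteristic equation r² + 4 = 0 has discriminant (0)² - 4·(4) = -16 < 0, so r = ± 2i.
Hence y_h = C1*cos(2*x) + C2*sin(2*x).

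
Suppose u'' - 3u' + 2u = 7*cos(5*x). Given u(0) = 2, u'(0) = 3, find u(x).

Characteristic equation r² - 3r + 2 = 0 factors as (r - 1)(r - 2) = 0, so r = 1, 2.
Hence u_h = C1*exp(x) + C2*exp(2*x).
Try u_p = A*cos(5*x) + B*sin(5*x). Substituting and equating the coefficients of cos(5x) and sin(5x) gives A = -161/754, B = -105/754, so u_p = -161*cos(5*x)/754 - 105*sin(5*x)/754.
General solution: u = -161*cos(5*x)/754 - 105*sin(5*x)/754 + C1*exp(x) + C2*exp(2*x).
Apply the initial conditions: u(0) = -161/754 + C1 + C2 = 2 and u'(0) = -525/754 + C1 + 2*C2 = 3. Solving gives C1 = 19/26, C2 = 43/29.

u = -161*cos(5*x)/754 - 105*sin(5*x)/754 + 19*exp(x)/26 + 43*exp(2*x)/29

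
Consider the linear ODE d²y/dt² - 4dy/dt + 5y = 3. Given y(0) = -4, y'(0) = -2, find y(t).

Characteristic equation r² - 4r + 5 = 0 has discriminant (-4)² - 4·(5) = -4 < 0, so r = 2 ± i.
Hence y_h = C1*cos(t)*exp(2*t) + C2*exp(2*t)*sin(t).
For the particular solution try y_p = A0. Substituting and matching coefficients of each power of t gives A0 = 3/5, so y_p = 3/5.
General solution: y = 3/5 + C1*cos(t)*exp(2*t) + C2*exp(2*t)*sin(t).
Apply the initial conditions: y(0) = 3/5 + C1 = -4 and y'(0) = C2 + 2*C1 = -2. Solving gives C1 = -23/5, C2 = 36/5.

y = 3/5 - 23*cos(t)*exp(2*t)/5 + 36*exp(2*t)*sin(t)/5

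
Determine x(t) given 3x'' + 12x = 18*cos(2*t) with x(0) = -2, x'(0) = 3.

x = -2*cos(2*t) + 3*sin(2*t)/2 + 3*t*sin(2*t)/2

Divide through by 3: x'' + 4x = 6*cos(2*t).
Characteristic equation r² + 4 = 0 has discriminant (0)² - 4·(4) = -16 < 0, so r = ± 2i.
Hence x_h = C1*cos(2*t) + C2*sin(2*t).
Since ±2i are characteristic roots, multiply the trial by t. Try x_p = t*(A*cos(2*t) + B*sin(2*t)). Substituting and equating the coefficients of cos(2t) and sin(2t) gives A = 0, B = 3/2, so x_p = 3*t*sin(2*t)/2.
General solution: x = C1*cos(2*t) + C2*sin(2*t) + 3*t*sin(2*t)/2.
Apply the initial conditions: x(0) = C1 = -2 and x'(0) = 2*C2 = 3. Solving gives C1 = -2, C2 = 3/2.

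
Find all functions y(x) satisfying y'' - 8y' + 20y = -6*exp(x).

y = -6*exp(x)/13 + C1*cos(2*x)*exp(4*x) + C2*exp(4*x)*sin(2*x)

Characteristic equation r² - 8r + 20 = 0 has discriminant (-8)² - 4·(20) = -16 < 0, so r = 4 ± 2i.
Hence y_h = C1*cos(2*x)*exp(4*x) + C2*exp(4*x)*sin(2*x).
Try y_p = A*exp(x). Substituting into the equation and dividing by exp(x) gives A = -6/13, so y_p = -6*exp(x)/13.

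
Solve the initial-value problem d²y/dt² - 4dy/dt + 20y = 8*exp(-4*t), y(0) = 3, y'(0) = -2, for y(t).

y = 2*exp(-4*t)/13 - 23*exp(2*t)*sin(4*t)/13 + 37*cos(4*t)*exp(2*t)/13

Characteristic equation r² - 4r + 20 = 0 has discriminant (-4)² - 4·(20) = -64 < 0, so r = 2 ± 4i.
Hence y_h = C1*cos(4*t)*exp(2*t) + C2*exp(2*t)*sin(4*t).
Try y_p = A*exp(-4*t). Substituting into the equation and dividing by exp(-4*t) gives A = 2/13, so y_p = 2*exp(-4*t)/13.
General solution: y = 2*exp(-4*t)/13 + C1*cos(4*t)*exp(2*t) + C2*exp(2*t)*sin(4*t).
Apply the initial conditions: y(0) = 2/13 + C1 = 3 and y'(0) = -8/13 + 2*C1 + 4*C2 = -2. Solving gives C1 = 37/13, C2 = -23/13.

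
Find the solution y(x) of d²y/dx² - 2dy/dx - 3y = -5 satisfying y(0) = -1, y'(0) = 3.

Characteristic equation r² - 2r - 3 = 0 factors as (r + 1)(r - 3) = 0, so r = -1, 3.
Hence y_h = C1*exp(-x) + C2*exp(3*x).
For the particular solution try y_p = A0. Substituting and matching coefficients of each power of x gives A0 = 5/3, so y_p = 5/3.
General solution: y = 5/3 + C1*exp(-x) + C2*exp(3*x).
Apply the initial conditions: y(0) = 5/3 + C1 + C2 = -1 and y'(0) = -C1 + 3*C2 = 3. Solving gives C1 = -11/4, C2 = 1/12.

y = 5/3 - 11*exp(-x)/4 + exp(3*x)/12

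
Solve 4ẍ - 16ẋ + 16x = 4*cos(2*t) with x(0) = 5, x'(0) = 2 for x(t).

x = 5*exp(2*t) - sin(2*t)/8 - 31*t*exp(2*t)/4

Divide through by 4: x'' - 4x' + 4x = cos(2*t).
Characteristic equation r² - 4r + 4 = 0 has discriminant (-4)² - 4·(4) = 0, so r = 2 is a repeated root.
Hence x_h = (C1 + C2*t)*exp(2*t).
Try x_p = A*cos(2*t) + B*sin(2*t). Substituting and equating the coefficients of cos(2t) and sin(2t) gives A = 0, B = -1/8, so x_p = -sin(2*t)/8.
General solution: x = -sin(2*t)/8 + C1*exp(2*t) + C2*t*exp(2*t).
Apply the initial conditions: x(0) = C1 = 5 and x'(0) = -1/4 + C2 + 2*C1 = 2. Solving gives C1 = 5, C2 = -31/4.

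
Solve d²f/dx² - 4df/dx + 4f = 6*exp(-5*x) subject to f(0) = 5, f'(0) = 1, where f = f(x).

f = 6*exp(-5*x)/49 + 239*exp(2*x)/49 - 57*x*exp(2*x)/7

Characteristic equation r² - 4r + 4 = 0 has discriminant (-4)² - 4·(4) = 0, so r = 2 is a repeated root.
Hence f_h = (C1 + C2*x)*exp(2*x).
Try f_p = A*exp(-5*x). Substituting into the equation and dividing by exp(-5*x) gives A = 6/49, so f_p = 6*exp(-5*x)/49.
General solution: f = 6*exp(-5*x)/49 + C1*exp(2*x) + C2*x*exp(2*x).
Apply the initial conditions: f(0) = 6/49 + C1 = 5 and f'(0) = -30/49 + C2 + 2*C1 = 1. Solving gives C1 = 239/49, C2 = -57/7.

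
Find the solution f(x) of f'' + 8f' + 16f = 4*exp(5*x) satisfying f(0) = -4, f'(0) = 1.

f = -328*exp(-4*x)/81 + 4*exp(5*x)/81 - 139*x*exp(-4*x)/9

Characteristic equation r² + 8r + 16 = 0 has discriminant (8)² - 4·(16) = 0, so r = -4 is a repeated root.
Hence f_h = (C1 + C2*x)*exp(-4*x).
Try f_p = A*exp(5*x). Substituting into the equation and dividing by exp(5*x) gives A = 4/81, so f_p = 4*exp(5*x)/81.
General solution: f = 4*exp(5*x)/81 + C1*exp(-4*x) + C2*x*exp(-4*x).
Apply the initial conditions: f(0) = 4/81 + C1 = -4 and f'(0) = 20/81 + C2 - 4*C1 = 1. Solving gives C1 = -328/81, C2 = -139/9.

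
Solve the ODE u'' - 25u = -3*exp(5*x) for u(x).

u = C1*exp(5*x) + C2*exp(-5*x) - 3*x*exp(5*x)/10

Characteristic equation r² - 25 = 0 factors as (r - 5)(r + 5) = 0, so r = 5, -5.
Hence u_h = C1*exp(5*x) + C2*exp(-5*x).
Since exp(5*x) solves the homogeneous equation (r = 5 is a root of multiplicity 1), multiply the trial by x. Try u_p = A*x*exp(5*x). Substituting into the equation and dividing by exp(5*x) gives A = -3/10, so u_p = -3*x*exp(5*x)/10.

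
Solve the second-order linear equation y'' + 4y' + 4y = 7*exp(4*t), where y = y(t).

y = 7*exp(4*t)/36 + C1*exp(-2*t) + C2*t*exp(-2*t)

Characteristic equation r² + 4r + 4 = 0 has discriminant (4)² - 4·(4) = 0, so r = -2 is a repeated root.
Hence y_h = (C1 + C2*t)*exp(-2*t).
Try y_p = A*exp(4*t). Substituting into the equation and dividing by exp(4*t) gives A = 7/36, so y_p = 7*exp(4*t)/36.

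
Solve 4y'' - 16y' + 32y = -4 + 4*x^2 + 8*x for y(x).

Divide through by 4: y'' - 4y' + 8y = -1 + x^2 + 2*x.
Characteristic equation r² - 4r + 8 = 0 has discriminant (-4)² - 4·(8) = -16 < 0, so r = 2 ± 2i.
Hence y_h = C1*cos(2*x)*exp(2*x) + C2*exp(2*x)*sin(2*x).
For the particular solution try y_p = A0 + A1*x + A2*x^2. Substituting and matching coefficients of each power of x gives A0 = 1/32, A1 = 3/8, A2 = 1/8, so y_p = 1/32 + x^2/8 + 3*x/8.

y = 1/32 + x**2/8 + 3*x/8 + C1*cos(2*x)*exp(2*x) + C2*exp(2*x)*sin(2*x)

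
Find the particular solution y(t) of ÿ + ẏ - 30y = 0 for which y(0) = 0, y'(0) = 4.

y = -4*exp(-6*t)/11 + 4*exp(5*t)/11

Characteristic equation r² + r - 30 = 0 factors as (r - 5)(r + 6) = 0, so r = 5, -6.
Hence y_h = C1*exp(5*t) + C2*exp(-6*t).
Apply the initial conditions: y(0) = C1 + C2 = 0 and y'(0) = -6*C2 + 5*C1 = 4. Solving gives C1 = 4/11, C2 = -4/11.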